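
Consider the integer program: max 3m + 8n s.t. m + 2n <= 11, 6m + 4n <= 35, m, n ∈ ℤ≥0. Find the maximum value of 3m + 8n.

Relaxing integrality, the LP optimum is 44.00 at (m,n) = (0, 5.5), which is not an integer point.
(m,n)=(1,5): 1·1+2·5=11≤11, 6·1+4·5=26≤35, objective 43.
(m,n)=(0,5): 1·0+2·5=10≤11, 6·0+4·5=20≤35, objective 40.
(m,n)=(2,4): 1·2+2·4=10≤11, 6·2+4·4=28≤35, objective 38.
The best lattice point is (1,5), giving 43.

43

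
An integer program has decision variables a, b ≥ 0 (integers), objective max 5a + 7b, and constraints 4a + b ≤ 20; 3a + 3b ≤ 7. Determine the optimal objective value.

14

(a,b)=(0,2): 4·0+1·2=2≤20, 3·0+3·2=6≤7, objective 14.
(a,b)=(1,1): 4·1+1·1=5≤20, 3·1+3·1=6≤7, objective 12.
(a,b)=(0,1): 4·0+1·1=1≤20, 3·0+3·1=3≤7, objective 7.
No feasible integer point exceeds 14.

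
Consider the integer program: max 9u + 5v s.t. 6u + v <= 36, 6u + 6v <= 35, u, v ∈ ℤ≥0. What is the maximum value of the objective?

45

Relaxing integrality, the LP optimum is 52.50 at (u,v) = (5.83, 0), which is not an integer point.
(u,v)=(5,0): 6·5+1·0=30≤36, 6·5+6·0=30≤35, objective 45.
(u,v)=(4,1): 6·4+1·1=25≤36, 6·4+6·1=30≤35, objective 41.
(u,v)=(4,0): 6·4+1·0=24≤36, 6·4+6·0=24≤35, objective 36.
No feasible integer point exceeds 45.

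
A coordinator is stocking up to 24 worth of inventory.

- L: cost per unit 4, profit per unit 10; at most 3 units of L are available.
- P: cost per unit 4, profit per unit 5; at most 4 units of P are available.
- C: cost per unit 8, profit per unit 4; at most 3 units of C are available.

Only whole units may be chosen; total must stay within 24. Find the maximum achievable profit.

45

This is a bounded integer knapsack.
Take 3×L and 3×P: cost 24 ≤ 24, profit 3·10 + 3·5 = 45.
L has the best ratio (10/4) and is taken to its limit of 3; remaining capacity is filled optimally with the others.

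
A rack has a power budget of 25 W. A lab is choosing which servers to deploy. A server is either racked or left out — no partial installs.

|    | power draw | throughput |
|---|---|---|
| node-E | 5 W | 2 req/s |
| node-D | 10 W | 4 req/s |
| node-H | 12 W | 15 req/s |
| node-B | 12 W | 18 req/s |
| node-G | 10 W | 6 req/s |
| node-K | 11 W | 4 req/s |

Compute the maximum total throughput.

33

Allowing fractional choices, the relaxed optimum would be about 33.6, but servers are indivisible.
node-D + node-B: power draw 10 + 12 = 22 ≤ 25, throughput 4 + 18 = 22.
node-B + node-G: power draw 12 + 10 = 22 ≤ 25, throughput 18 + 6 = 24.
node-H + node-B: power draw 12 + 12 = 24 ≤ 25, throughput 15 + 18 = 33.
Best is node-H and node-B with total throughput 33.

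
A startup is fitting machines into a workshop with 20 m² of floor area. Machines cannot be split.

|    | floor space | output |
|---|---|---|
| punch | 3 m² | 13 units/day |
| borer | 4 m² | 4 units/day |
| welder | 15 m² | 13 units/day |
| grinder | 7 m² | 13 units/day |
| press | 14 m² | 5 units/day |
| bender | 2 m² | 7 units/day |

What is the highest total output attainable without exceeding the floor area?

37

Allowing fractional choices, the relaxed optimum would be about 40.5, but machines are indivisible.
punch + grinder + bender: floor space 3 + 7 + 2 = 12 ≤ 20, output 13 + 13 + 7 = 33.
punch + borer + grinder + bender: floor space 3 + 4 + 7 + 2 = 16 ≤ 20, output 13 + 4 + 13 + 7 = 37.
punch + welder + bender: floor space 3 + 15 + 2 = 20 ≤ 20, output 13 + 13 + 7 = 33.
Best is punch, borer, grinder, and bender with total output 37.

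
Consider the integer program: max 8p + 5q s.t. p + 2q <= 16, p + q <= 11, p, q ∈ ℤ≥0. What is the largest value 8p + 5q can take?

(p,q)=(11,0): 1·11+2·0=11≤16, 1·11+1·0=11≤11, objective 88.
(p,q)=(10,1): 1·10+2·1=12≤16, 1·10+1·1=11≤11, objective 85.
Maximum is 88 at (p,q)=(11,0).

88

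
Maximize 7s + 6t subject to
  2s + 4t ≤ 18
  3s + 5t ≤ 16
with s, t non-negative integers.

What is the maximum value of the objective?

35

The continuous relaxation peaks at (5.33, 0) with value 37.33; rounding to a feasible lattice point costs some objective.
(s,t)=(5,0) is feasible, giving 35.
(s,t)=(4,0) is feasible, giving 28.
Maximum is 35 at (s,t)=(5,0).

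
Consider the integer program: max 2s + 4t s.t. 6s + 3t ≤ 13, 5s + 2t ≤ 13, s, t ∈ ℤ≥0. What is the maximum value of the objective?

(s,t)=(0,4): 6·0+3·4=12≤13, 5·0+2·4=8≤13, objective 16.
(s,t)=(0,3): 6·0+3·3=9≤13, 5·0+2·3=6≤13, objective 12.
No feasible integer point exceeds 16.

16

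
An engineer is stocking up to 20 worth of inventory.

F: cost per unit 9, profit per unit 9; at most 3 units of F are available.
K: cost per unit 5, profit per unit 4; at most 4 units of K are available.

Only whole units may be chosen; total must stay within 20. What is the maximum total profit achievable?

This is a bounded integer knapsack.
F has the best ratio (9/9); taking only F gives at most 2×9 = 18 (stopped by the cost limit).
Optimal: 2×F: cost 18 ≤ 20, profit 2·9 = 18.

18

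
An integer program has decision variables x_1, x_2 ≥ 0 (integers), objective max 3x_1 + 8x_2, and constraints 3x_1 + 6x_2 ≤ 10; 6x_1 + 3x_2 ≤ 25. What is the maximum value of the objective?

Relaxing integrality, the LP optimum is 13.33 at (x_1,x_2) = (0, 1.67), which is not an integer point.
(x_1,x_2)=(1,1) is feasible, giving 11.
(x_1,x_2)=(0,1) is feasible, giving 8.
(x_1,x_2)=(2,0) is feasible, giving 6.
(x_1,x_2)=(1,0) is feasible, giving 3.
No feasible integer point exceeds 11.

11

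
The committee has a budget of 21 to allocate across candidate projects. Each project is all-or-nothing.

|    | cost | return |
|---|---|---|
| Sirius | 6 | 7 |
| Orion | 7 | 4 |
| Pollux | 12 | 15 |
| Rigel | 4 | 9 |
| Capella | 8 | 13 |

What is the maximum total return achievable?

This is a 0-1 knapsack instance.
Pollux + Capella: cost 12 + 8 = 20 ≤ 21, return 15 + 13 = 28.
Sirius + Rigel + Capella: cost 6 + 4 + 8 = 18 ≤ 21, return 7 + 9 + 13 = 29.
Best is Sirius, Rigel, and Capella with total return 29.

29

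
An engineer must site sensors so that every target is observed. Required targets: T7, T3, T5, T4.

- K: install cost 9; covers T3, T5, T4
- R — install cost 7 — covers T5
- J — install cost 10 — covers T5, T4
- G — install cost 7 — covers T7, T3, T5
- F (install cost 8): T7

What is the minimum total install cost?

Choose K and G: together they cover T7, T3, T5, T4 — every target.
Total install cost: 9 + 7 = 16.
No cover costs less than 16.

16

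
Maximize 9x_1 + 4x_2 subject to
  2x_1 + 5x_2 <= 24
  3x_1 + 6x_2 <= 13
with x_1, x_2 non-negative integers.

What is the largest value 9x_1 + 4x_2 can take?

Relaxing integrality, the LP optimum is 39.00 at (x_1,x_2) = (4.33, 0), which is not an integer point.
(x_1,x_2)=(4,0) is feasible, giving 36.
(x_1,x_2)=(3,0) is feasible, giving 27.
The best lattice point is (4,0), giving 36.

36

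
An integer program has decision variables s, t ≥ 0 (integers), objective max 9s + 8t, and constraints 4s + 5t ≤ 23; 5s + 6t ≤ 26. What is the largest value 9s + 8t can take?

45

(s,t)=(5,0): 4·5+5·0=20≤23, 5·5+6·0=25≤26, objective 45.
(s,t)=(4,1): 4·4+5·1=21≤23, 5·4+6·1=26≤26, objective 44.
(s,t)=(4,0): 4·4+5·0=16≤23, 5·4+6·0=20≤26, objective 36.
No feasible integer point exceeds 45.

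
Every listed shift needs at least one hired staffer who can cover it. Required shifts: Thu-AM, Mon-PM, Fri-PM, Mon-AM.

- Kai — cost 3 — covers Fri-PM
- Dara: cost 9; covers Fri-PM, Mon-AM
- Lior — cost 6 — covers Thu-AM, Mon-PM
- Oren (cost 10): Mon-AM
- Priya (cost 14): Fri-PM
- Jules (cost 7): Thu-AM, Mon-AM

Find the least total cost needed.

15

This is a weighted set-cover instance.
The greedy cost-per-new-shift heuristic would pick Kai, Lior, and Jules for 16, but a cheaper cover exists.
Choose Dara and Lior: together they cover Thu-AM, Mon-PM, Fri-PM, Mon-AM — every shift.
Total cost: 9 + 6 = 15.
No cover costs less than 15.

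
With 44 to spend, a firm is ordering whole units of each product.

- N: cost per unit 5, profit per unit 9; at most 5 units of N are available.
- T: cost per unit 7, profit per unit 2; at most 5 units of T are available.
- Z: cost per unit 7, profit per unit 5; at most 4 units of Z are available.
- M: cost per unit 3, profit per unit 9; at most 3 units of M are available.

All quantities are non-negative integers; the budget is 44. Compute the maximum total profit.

5×N, 1×Z, and 3×M: cost 41 ≤ 44, profit 5·9 + 1·5 + 3·9 = 77.
5×N, 1×T, and 3×M: cost 41 ≤ 44, profit 5·9 + 1·2 + 3·9 = 74.
Best is 77.

77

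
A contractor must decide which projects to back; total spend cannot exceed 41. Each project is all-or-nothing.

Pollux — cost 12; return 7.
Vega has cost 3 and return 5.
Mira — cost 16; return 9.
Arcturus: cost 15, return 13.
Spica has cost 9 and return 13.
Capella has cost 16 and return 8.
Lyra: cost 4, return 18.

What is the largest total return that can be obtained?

Allowing fractional choices, the relaxed optimum would be about 54.8, but projects are indivisible.
Pollux + Mira + Spica + Lyra: cost 12 + 16 + 9 + 4 = 41 ≤ 41, return 7 + 9 + 13 + 18 = 47.
Pollux + Arcturus + Spica + Lyra: cost 12 + 15 + 9 + 4 = 40 ≤ 41, return 7 + 13 + 13 + 18 = 51.
Vega + Arcturus + Spica + Lyra: cost 3 + 15 + 9 + 4 = 31 ≤ 41, return 5 + 13 + 13 + 18 = 49.
Best is Pollux, Arcturus, Spica, and Lyra with total return 51.

51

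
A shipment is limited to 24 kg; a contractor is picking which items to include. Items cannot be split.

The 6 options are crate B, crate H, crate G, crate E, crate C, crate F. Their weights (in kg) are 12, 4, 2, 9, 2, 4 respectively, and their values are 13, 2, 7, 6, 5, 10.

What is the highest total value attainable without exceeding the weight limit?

Allowing fractional choices, the relaxed optimum would be about 37.7, but items are indivisible.
crate B + crate H + crate G + crate C + crate F: weight 12 + 4 + 2 + 2 + 4 = 24 ≤ 24, value 13 + 2 + 7 + 5 + 10 = 37.
crate B + crate G + crate C + crate F: weight 12 + 2 + 2 + 4 = 20 ≤ 24, value 13 + 7 + 5 + 10 = 35.
Best is crate B, crate H, crate G, crate C, and crate F with total value 37.

37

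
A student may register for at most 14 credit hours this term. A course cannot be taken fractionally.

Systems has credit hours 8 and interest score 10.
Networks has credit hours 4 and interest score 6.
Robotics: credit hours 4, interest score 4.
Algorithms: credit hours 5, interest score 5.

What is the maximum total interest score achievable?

This is a 0-1 knapsack instance.
Systems + Algorithms: credit hours 8 + 5 = 13 ≤ 14, interest score 10 + 5 = 15.
Systems + Networks: credit hours 8 + 4 = 12 ≤ 14, interest score 10 + 6 = 16.
Networks + Robotics + Algorithms: credit hours 4 + 4 + 5 = 13 ≤ 14, interest score 6 + 4 + 5 = 15.
Best is Systems and Networks with total interest score 16.

16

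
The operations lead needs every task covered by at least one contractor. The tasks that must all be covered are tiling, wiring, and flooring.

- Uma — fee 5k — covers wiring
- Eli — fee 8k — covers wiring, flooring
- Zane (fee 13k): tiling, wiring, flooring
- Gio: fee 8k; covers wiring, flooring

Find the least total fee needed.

13

The greedy cost-per-new-task heuristic would pick Eli and Zane for 21, but a cheaper cover exists.
Zane alone covers tiling, wiring, flooring — every task.
Total fee: 13.
No cover costs less than 13.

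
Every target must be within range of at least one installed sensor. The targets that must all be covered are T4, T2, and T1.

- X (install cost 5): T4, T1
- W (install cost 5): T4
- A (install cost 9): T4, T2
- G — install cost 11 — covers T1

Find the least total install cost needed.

This is an integer covering problem.
Choose X and A: together they cover T4, T2, T1 — every target.
Total install cost: 5 + 9 = 14.
No cover costs less than 14.

14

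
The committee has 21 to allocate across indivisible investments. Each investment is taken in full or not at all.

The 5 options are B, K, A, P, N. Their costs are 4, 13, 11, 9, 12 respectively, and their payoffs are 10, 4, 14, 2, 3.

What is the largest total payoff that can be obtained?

A: cost 11 ≤ 21, payoff 14.
B + A: cost 4 + 11 = 15 ≤ 21, payoff 10 + 14 = 24.
A + P: cost 11 + 9 = 20 ≤ 21, payoff 14 + 2 = 16.
Best is B and A with total payoff 24.

24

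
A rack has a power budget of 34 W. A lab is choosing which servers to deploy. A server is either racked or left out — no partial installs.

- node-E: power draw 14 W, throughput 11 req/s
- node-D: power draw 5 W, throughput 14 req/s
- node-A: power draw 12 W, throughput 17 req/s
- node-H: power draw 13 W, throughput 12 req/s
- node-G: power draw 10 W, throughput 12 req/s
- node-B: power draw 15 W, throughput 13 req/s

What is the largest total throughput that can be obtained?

44

Allowing fractional choices, the relaxed optimum would be about 49.5, but servers are indivisible.
node-D + node-A + node-B: power draw 5 + 12 + 15 = 32 ≤ 34, throughput 14 + 17 + 13 = 44.
node-D + node-A + node-G: power draw 5 + 12 + 10 = 27 ≤ 34, throughput 14 + 17 + 12 = 43.
Best is node-D, node-A, and node-B with total throughput 44.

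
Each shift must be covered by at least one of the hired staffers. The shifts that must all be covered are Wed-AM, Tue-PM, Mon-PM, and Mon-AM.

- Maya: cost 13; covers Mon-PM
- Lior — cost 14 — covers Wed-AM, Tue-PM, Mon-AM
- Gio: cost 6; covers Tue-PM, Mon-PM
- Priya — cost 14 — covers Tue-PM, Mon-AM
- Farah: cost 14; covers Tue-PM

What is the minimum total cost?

20

This is an integer covering problem.
Choose Lior and Gio: together they cover Wed-AM, Tue-PM, Mon-PM, Mon-AM — every shift.
Total cost: 14 + 6 = 20.
No cover costs less than 20.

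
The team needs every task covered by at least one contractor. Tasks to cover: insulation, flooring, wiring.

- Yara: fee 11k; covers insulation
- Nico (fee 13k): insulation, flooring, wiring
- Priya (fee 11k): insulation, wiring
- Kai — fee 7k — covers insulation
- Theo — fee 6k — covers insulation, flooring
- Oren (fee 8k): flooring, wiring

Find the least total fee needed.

This is a weighted set-cover instance.
The greedy cost-per-new-task heuristic would pick Theo and Oren for 14, but a cheaper cover exists.
Nico alone covers insulation, flooring, wiring — every task.
Total fee: 13.
No cover costs less than 13.

13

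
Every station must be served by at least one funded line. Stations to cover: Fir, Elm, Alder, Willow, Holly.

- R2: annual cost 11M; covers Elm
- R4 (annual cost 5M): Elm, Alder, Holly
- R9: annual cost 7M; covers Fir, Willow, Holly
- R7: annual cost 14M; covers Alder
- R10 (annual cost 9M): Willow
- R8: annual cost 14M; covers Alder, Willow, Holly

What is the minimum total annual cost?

Choose R4 and R9: together they cover Fir, Elm, Alder, Willow, Holly — every station.
Total annual cost: 5 + 7 = 12.
No cover costs less than 12.

12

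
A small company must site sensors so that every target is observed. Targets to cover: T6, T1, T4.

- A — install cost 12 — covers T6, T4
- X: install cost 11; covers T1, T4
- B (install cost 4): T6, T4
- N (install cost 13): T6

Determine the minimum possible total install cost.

15

Choose X and B: together they cover T6, T1, T4 — every target.
Total install cost: 11 + 4 = 15.
No cover costs less than 15.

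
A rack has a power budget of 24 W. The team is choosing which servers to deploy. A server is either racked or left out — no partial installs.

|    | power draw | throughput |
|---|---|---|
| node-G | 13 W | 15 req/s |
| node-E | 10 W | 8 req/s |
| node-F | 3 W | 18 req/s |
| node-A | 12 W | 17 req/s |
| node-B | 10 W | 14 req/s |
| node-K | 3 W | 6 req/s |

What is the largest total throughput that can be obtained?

41

node-F + node-A + node-K: power draw 3 + 12 + 3 = 18 ≤ 24, throughput 18 + 17 + 6 = 41.
node-G + node-F + node-K: power draw 13 + 3 + 3 = 19 ≤ 24, throughput 15 + 18 + 6 = 39.
node-E + node-F + node-B: power draw 10 + 3 + 10 = 23 ≤ 24, throughput 8 + 18 + 14 = 40.
Best is node-F, node-A, and node-K with total throughput 41.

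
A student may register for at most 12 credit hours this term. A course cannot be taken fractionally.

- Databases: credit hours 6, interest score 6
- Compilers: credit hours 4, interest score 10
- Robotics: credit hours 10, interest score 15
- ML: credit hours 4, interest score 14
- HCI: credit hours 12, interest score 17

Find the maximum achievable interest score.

24

Allowing fractional choices, the relaxed optimum would be about 30.0, but courses are indivisible.
Databases + ML: credit hours 6 + 4 = 10 ≤ 12, interest score 6 + 14 = 20.
Compilers + ML: credit hours 4 + 4 = 8 ≤ 12, interest score 10 + 14 = 24.
HCI: credit hours 12 ≤ 12, interest score 17.
Best is Compilers and ML with total interest score 24.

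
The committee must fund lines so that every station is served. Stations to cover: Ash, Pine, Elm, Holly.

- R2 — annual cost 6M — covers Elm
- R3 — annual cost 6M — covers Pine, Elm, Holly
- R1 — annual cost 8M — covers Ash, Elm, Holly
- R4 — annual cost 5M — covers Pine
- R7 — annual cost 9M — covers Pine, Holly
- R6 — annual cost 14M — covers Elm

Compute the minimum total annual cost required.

Choose R1 and R4: together they cover Ash, Pine, Elm, Holly — every station.
Total annual cost: 8 + 5 = 13.

13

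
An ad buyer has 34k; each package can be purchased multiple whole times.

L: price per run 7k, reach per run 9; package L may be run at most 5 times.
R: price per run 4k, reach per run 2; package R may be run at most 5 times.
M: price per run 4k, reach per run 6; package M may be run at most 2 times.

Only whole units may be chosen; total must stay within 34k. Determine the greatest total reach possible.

3×L, 1×R, and 2×M: price 33 ≤ 34, reach 3·9 + 1·2 + 2·6 = 41.
4×L and 1×M: price 32 ≤ 34, reach 4·9 + 1·6 = 42.
Best is 42.

42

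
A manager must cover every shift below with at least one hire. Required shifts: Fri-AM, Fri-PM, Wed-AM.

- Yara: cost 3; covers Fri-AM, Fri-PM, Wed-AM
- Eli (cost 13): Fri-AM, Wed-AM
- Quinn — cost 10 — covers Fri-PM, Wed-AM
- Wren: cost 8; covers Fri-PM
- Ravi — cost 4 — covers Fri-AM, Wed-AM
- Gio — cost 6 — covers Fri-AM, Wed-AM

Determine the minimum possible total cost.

Yara alone covers Fri-AM, Fri-PM, Wed-AM — every shift.
Total cost: 3.
No cover costs less than 3.

3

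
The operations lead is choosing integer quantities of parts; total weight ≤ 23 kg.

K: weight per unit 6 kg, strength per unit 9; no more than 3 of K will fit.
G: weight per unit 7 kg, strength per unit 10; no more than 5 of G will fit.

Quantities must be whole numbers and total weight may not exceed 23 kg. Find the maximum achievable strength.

K has the best ratio (9/6); taking only K gives at most 3×9 = 27 (stopped by the weight limit).
Mixing does better — 3×G: weight 21 ≤ 23, strength 3·10 = 30.

30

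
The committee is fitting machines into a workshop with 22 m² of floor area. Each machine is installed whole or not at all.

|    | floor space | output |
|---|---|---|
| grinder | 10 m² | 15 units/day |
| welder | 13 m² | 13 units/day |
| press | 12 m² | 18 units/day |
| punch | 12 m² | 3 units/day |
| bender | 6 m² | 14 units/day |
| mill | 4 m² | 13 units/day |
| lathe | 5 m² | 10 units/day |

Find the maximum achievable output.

Allowing fractional choices, the relaxed optimum would be about 47.5, but machines are indivisible.
press + bender + mill: floor space 12 + 6 + 4 = 22 ≤ 22, output 18 + 14 + 13 = 45.
grinder + bender + mill: floor space 10 + 6 + 4 = 20 ≤ 22, output 15 + 14 + 13 = 42.
Best is press, bender, and mill with total output 45.

45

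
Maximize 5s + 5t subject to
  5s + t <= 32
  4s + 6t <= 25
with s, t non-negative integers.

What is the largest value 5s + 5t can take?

30

Relaxing integrality, the LP optimum is 31.25 at (s,t) = (6.25, 0), which is not an integer point.
(s,t)=(6,0) is feasible, giving 30.
(s,t)=(5,0) is feasible, giving 25.
Maximum is 30 at (s,t)=(6,0).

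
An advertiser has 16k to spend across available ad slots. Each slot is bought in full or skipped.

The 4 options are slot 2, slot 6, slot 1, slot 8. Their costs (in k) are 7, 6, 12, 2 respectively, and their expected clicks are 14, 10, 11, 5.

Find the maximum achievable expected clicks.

29

slot 2 + slot 6 + slot 8: cost 7 + 6 + 2 = 15 ≤ 16, expected clicks 14 + 10 + 5 = 29.
slot 2 + slot 6: cost 7 + 6 = 13 ≤ 16, expected clicks 14 + 10 = 24.
slot 2 + slot 8: cost 7 + 2 = 9 ≤ 16, expected clicks 14 + 5 = 19.
Best is slot 2, slot 6, and slot 8 with total expected clicks 29.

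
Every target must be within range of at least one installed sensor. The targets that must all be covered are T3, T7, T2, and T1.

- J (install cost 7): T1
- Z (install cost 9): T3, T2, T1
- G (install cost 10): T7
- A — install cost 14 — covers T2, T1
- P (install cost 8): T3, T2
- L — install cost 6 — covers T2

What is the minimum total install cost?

This is a weighted set-cover instance.
Choose Z and G: together they cover T3, T7, T2, T1 — every target.
Total install cost: 9 + 10 = 19.
No cover costs less than 19.

19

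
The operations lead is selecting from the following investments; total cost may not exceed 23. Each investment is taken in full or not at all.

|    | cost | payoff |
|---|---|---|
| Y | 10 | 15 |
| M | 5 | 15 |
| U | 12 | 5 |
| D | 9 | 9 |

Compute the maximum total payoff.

30

Take Y and M: cost 10 + 5 = 15 ≤ 23, payoff 15 + 15 = 30.
No other feasible combination does better.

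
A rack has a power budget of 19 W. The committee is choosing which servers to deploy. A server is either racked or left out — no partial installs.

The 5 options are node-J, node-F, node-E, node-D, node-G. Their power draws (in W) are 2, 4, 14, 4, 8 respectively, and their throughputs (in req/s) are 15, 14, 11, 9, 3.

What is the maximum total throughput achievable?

This is an integer program with binary decision variables.
Allowing fractional choices, the relaxed optimum would be about 45.1, but servers are indivisible.
node-J + node-F + node-G: power draw 2 + 4 + 8 = 14 ≤ 19, throughput 15 + 14 + 3 = 32.
node-J + node-F + node-D + node-G: power draw 2 + 4 + 4 + 8 = 18 ≤ 19, throughput 15 + 14 + 9 + 3 = 41.
node-J + node-F + node-D: power draw 2 + 4 + 4 = 10 ≤ 19, throughput 15 + 14 + 9 = 38.
Best is node-J, node-F, node-D, and node-G with total throughput 41.

41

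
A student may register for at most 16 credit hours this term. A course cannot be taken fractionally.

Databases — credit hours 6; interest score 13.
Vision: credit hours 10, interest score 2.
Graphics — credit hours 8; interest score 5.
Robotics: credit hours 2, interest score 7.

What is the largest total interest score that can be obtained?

25

Databases + Robotics: credit hours 6 + 2 = 8 ≤ 16, interest score 13 + 7 = 20.
Databases + Graphics + Robotics: credit hours 6 + 8 + 2 = 16 ≤ 16, interest score 13 + 5 + 7 = 25.
Databases + Graphics: credit hours 6 + 8 = 14 ≤ 16, interest score 13 + 5 = 18.
Best is Databases, Graphics, and Robotics with total interest score 25.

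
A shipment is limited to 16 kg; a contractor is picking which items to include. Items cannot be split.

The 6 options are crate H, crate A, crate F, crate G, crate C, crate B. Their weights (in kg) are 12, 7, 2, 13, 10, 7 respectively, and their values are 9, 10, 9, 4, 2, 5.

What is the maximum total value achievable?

24

Treat it as a binary knapsack problem.
Allowing fractional choices, the relaxed optimum would be about 24.2, but items are indivisible.
crate A + crate F: weight 7 + 2 = 9 ≤ 16, value 10 + 9 = 19.
crate A + crate F + crate B: weight 7 + 2 + 7 = 16 ≤ 16, value 10 + 9 + 5 = 24.
Best is crate A, crate F, and crate B with total value 24.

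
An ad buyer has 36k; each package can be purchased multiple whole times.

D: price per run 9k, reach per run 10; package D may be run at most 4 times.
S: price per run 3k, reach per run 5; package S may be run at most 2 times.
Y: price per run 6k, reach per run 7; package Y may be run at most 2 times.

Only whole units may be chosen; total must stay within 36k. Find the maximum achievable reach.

44

S has the best ratio (5/3); taking only S gives at most 2×5 = 10 (stopped by the supply cap of 2).
Mixing does better — 2×D, 2×S, and 2×Y: price 36 ≤ 36, reach 2·10 + 2·5 + 2·7 = 44.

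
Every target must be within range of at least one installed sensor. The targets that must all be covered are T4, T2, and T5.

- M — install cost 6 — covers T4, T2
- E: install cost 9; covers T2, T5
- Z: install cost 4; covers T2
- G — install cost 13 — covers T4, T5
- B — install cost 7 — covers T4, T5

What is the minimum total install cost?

11

Choose Z and B: together they cover T4, T2, T5 — every target.
Total install cost: 4 + 7 = 11.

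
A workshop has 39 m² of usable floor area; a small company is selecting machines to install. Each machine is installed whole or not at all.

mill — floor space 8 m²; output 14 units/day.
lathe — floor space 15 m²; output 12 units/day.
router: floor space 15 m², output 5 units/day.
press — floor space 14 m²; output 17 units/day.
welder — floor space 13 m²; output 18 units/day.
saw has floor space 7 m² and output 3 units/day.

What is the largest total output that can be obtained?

Allowing fractional choices, the relaxed optimum would be about 52.2, but machines are indivisible.
mill + press + welder: floor space 8 + 14 + 13 = 35 ≤ 39, output 14 + 17 + 18 = 49.
mill + lathe + welder: floor space 8 + 15 + 13 = 36 ≤ 39, output 14 + 12 + 18 = 44.
Best is mill, press, and welder with total output 49.

49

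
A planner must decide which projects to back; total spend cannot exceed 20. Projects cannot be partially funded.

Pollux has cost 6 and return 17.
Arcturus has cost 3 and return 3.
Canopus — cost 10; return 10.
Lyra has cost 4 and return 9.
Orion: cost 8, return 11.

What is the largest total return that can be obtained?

Allowing fractional choices, the relaxed optimum would be about 39.0, but projects are indivisible.
Pollux + Arcturus + Orion: cost 6 + 3 + 8 = 17 ≤ 20, return 17 + 3 + 11 = 31.
Pollux + Lyra + Orion: cost 6 + 4 + 8 = 18 ≤ 20, return 17 + 9 + 11 = 37.
Pollux + Canopus + Lyra: cost 6 + 10 + 4 = 20 ≤ 20, return 17 + 10 + 9 = 36.
Best is Pollux, Lyra, and Orion with total return 37.

37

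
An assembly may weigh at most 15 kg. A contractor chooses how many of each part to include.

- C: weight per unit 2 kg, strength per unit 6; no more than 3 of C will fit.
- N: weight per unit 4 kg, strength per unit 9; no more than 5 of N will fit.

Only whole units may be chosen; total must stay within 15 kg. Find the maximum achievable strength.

36

This is a bounded integer knapsack.
Take 3×C and 2×N: weight 14 ≤ 15, strength 3·6 + 2·9 = 36.
C has the best ratio (6/2) and is taken to its limit of 3; remaining capacity is filled optimally with the others.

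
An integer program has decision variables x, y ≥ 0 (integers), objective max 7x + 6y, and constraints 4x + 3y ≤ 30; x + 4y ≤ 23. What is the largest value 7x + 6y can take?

(x,y)=(6,2): 4·6+3·2=30≤30, 1·6+4·2=14≤23, objective 54.
(x,y)=(5,3): 4·5+3·3=29≤30, 1·5+4·3=17≤23, objective 53.
Maximum is 54 at (x,y)=(6,2).

54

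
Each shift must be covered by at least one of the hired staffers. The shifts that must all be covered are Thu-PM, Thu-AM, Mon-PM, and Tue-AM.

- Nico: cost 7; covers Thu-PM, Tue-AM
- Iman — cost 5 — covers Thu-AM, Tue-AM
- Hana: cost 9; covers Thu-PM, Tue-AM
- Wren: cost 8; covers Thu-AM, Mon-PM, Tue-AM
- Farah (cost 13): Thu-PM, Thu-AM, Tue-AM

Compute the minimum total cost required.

Choose Nico and Wren: together they cover Thu-PM, Thu-AM, Mon-PM, Tue-AM — every shift.
Total cost: 7 + 8 = 15.

15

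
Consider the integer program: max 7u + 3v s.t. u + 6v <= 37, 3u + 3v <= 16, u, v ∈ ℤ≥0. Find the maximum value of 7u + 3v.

35

Relaxing integrality, the LP optimum is 37.33 at (u,v) = (5.33, 0), which is not an integer point.
(u,v)=(5,0): 1·5+6·0=5≤37, 3·5+3·0=15≤16, objective 35.
(u,v)=(4,1): 1·4+6·1=10≤37, 3·4+3·1=15≤16, objective 31.
(u,v)=(4,0): 1·4+6·0=4≤37, 3·4+3·0=12≤16, objective 28.
Maximum is 35 at (u,v)=(5,0).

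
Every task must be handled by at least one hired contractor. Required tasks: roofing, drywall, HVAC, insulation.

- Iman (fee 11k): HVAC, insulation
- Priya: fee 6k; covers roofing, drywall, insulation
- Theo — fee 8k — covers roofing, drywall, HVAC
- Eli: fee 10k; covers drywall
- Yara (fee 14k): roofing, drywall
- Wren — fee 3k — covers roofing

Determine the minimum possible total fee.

Choose Priya and Theo: together they cover roofing, drywall, HVAC, insulation — every task.
Total fee: 6 + 8 = 14.
No cover costs less than 14.

14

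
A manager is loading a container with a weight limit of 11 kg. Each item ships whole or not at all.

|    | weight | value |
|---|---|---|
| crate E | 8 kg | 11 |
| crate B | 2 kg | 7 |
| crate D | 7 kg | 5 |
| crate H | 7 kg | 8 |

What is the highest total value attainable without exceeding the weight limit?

Allowing fractional choices, the relaxed optimum would be about 19.1, but items are indivisible.
crate B + crate H: weight 2 + 7 = 9 ≤ 11, value 7 + 8 = 15.
crate E + crate B: weight 8 + 2 = 10 ≤ 11, value 11 + 7 = 18.
crate B + crate D: weight 2 + 7 = 9 ≤ 11, value 7 + 5 = 12.
Best is crate E and crate B with total value 18.

18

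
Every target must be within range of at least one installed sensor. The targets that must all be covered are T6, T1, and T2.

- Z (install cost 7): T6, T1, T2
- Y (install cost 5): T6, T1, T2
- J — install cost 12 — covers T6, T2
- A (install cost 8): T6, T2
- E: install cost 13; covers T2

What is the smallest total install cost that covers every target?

This is an integer covering problem.
Y alone covers T6, T1, T2 — every target.
Total install cost: 5.
No cover costs less than 5.

5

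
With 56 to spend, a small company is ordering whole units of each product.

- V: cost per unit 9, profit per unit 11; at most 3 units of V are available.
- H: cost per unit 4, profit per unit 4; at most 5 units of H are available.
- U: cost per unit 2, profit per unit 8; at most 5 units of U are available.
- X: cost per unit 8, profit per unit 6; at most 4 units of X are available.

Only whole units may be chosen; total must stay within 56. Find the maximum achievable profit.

89

This is a bounded integer knapsack.
U has the best ratio (8/2); taking only U gives at most 5×8 = 40 (stopped by the supply cap of 5).
Mixing does better — 3×V, 4×H, and 5×U: cost 53 ≤ 56, profit 3·11 + 4·4 + 5·8 = 89.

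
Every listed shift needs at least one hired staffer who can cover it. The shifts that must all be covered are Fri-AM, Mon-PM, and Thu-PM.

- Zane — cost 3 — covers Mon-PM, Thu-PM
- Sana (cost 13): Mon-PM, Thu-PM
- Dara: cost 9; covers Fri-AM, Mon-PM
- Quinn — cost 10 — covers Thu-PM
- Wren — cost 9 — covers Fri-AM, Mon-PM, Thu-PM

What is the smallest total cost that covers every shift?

9

Wren alone covers Fri-AM, Mon-PM, Thu-PM — every shift.
Total cost: 9.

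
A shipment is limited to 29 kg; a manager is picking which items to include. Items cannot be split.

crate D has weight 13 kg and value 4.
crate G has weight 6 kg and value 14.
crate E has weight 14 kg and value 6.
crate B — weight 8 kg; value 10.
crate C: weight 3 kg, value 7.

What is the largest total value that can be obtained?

Treat it as a binary knapsack problem.
Take crate G, crate B, and crate C: weight 6 + 8 + 3 = 17 ≤ 29, value 14 + 10 + 7 = 31.
No other feasible combination does better.

31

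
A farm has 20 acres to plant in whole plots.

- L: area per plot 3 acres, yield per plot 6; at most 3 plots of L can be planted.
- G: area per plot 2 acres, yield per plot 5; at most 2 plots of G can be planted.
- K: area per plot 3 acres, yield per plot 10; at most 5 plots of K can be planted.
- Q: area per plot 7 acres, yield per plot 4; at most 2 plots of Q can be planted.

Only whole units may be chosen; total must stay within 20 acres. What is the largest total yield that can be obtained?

K has the best ratio (10/3); taking only K gives at most 5×10 = 50 (stopped by the supply cap of 5).
Mixing does better — 1×L, 1×G, and 5×K: area 20 ≤ 20, yield 1·6 + 1·5 + 5·10 = 61.

61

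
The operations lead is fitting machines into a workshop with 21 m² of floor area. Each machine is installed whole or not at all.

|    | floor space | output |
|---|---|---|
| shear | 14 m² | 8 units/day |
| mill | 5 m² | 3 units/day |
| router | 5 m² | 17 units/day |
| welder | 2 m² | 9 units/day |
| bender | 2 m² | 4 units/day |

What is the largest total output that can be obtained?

34

Treat it as a binary knapsack problem.
Take shear, router, and welder: floor space 14 + 5 + 2 = 21 ≤ 21, output 8 + 17 + 9 = 34.
No other feasible combination does better.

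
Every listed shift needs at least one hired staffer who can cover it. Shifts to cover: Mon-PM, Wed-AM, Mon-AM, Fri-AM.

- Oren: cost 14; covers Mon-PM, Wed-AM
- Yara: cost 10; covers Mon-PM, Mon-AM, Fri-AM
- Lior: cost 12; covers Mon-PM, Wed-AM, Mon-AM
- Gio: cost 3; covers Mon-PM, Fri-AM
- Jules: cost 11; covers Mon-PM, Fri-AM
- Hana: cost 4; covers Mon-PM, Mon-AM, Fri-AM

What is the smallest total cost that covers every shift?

15

The greedy cost-per-new-shift heuristic would pick Hana and Lior for 16, but a cheaper cover exists.
Choose Lior and Gio: together they cover Mon-PM, Wed-AM, Mon-AM, Fri-AM — every shift.
Total cost: 12 + 3 = 15.
No cover costs less than 15.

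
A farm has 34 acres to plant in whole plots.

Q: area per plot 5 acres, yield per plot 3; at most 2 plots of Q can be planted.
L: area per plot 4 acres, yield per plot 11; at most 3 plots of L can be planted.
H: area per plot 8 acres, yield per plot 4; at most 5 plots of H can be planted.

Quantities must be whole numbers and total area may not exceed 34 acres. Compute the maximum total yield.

2×Q, 3×L, and 1×H: area 30 ≤ 34, yield 2·3 + 3·11 + 1·4 = 43.
1×Q, 3×L, and 2×H: area 33 ≤ 34, yield 1·3 + 3·11 + 2·4 = 44.
Best is 44.

44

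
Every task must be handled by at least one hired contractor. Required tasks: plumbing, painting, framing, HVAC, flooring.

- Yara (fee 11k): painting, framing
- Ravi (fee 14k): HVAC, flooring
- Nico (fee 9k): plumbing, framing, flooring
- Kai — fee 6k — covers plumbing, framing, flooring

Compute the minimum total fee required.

Choose Yara, Ravi, and Kai: together they cover plumbing, painting, framing, HVAC, flooring — every task.
Total fee: 11 + 14 + 6 = 31.
No cover costs less than 31.

31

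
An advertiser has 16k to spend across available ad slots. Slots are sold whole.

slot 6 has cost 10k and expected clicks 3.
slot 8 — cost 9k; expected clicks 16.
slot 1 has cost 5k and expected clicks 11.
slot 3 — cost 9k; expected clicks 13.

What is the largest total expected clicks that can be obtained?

Treat it as a binary knapsack problem.
Allowing fractional choices, the relaxed optimum would be about 29.9, but ad slots are indivisible.
slot 8 + slot 1: cost 9 + 5 = 14 ≤ 16, expected clicks 16 + 11 = 27.
slot 8: cost 9 ≤ 16, expected clicks 16.
slot 1 + slot 3: cost 5 + 9 = 14 ≤ 16, expected clicks 11 + 13 = 24.
Best is slot 8 and slot 1 with total expected clicks 27.

27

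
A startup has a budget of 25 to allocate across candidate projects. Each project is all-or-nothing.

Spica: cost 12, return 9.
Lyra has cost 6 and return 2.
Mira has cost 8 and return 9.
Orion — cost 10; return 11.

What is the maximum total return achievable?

22

Mira + Orion: cost 8 + 10 = 18 ≤ 25, return 9 + 11 = 20.
Spica + Orion: cost 12 + 10 = 22 ≤ 25, return 9 + 11 = 20.
Lyra + Mira + Orion: cost 6 + 8 + 10 = 24 ≤ 25, return 2 + 9 + 11 = 22.
Best is Lyra, Mira, and Orion with total return 22.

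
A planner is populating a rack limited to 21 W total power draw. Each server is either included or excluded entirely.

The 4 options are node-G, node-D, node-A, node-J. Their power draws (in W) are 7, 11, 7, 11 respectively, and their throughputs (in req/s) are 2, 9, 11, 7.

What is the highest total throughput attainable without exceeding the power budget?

Take node-D and node-A: power draw 11 + 7 = 18 ≤ 21, throughput 9 + 11 = 20.
No other feasible combination does better.

20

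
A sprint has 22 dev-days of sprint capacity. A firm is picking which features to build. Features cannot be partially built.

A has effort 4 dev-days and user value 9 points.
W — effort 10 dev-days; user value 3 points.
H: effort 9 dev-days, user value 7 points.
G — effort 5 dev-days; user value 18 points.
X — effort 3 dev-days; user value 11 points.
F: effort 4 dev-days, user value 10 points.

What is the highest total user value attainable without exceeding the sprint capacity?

H + G + X + F: effort 9 + 5 + 3 + 4 = 21 ≤ 22, user value 7 + 18 + 11 + 10 = 46.
A + G + X + F: effort 4 + 5 + 3 + 4 = 16 ≤ 22, user value 9 + 18 + 11 + 10 = 48.
A + H + G + X: effort 4 + 9 + 5 + 3 = 21 ≤ 22, user value 9 + 7 + 18 + 11 = 45.
Best is A, G, X, and F with total user value 48.

48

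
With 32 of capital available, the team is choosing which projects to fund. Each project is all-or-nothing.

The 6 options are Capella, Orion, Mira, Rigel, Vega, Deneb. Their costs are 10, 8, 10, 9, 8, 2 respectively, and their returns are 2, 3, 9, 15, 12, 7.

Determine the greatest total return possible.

43

Take Mira, Rigel, Vega, and Deneb: cost 10 + 9 + 8 + 2 = 29 ≤ 32, return 9 + 15 + 12 + 7 = 43.
No other feasible combination does better.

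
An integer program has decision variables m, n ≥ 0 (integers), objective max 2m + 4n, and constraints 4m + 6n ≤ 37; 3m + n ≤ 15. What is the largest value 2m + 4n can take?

The continuous relaxation peaks at (0, 6.17) with value 24.67; rounding to a feasible lattice point costs some objective.
(m,n)=(0,6): 4·0+6·6=36≤37, 3·0+1·6=6≤15, objective 24.
(m,n)=(1,5): 4·1+6·5=34≤37, 3·1+1·5=8≤15, objective 22.
(m,n)=(0,5): 4·0+6·5=30≤37, 3·0+1·5=5≤15, objective 20.
No feasible integer point exceeds 24.

24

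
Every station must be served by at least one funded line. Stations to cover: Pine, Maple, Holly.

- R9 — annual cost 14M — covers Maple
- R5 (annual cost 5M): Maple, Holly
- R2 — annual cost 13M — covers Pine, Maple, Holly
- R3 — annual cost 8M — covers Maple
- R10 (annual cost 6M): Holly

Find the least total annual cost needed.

13

The greedy cost-per-new-station heuristic would pick R5 and R2 for 18, but a cheaper cover exists.
R2 alone covers Pine, Maple, Holly — every station.
Total annual cost: 13.
No cover costs less than 13.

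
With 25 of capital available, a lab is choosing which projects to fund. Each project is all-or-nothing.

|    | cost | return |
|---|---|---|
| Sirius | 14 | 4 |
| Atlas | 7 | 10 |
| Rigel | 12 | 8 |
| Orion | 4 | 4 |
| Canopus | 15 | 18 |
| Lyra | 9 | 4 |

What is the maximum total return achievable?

28

Allowing fractional choices, the relaxed optimum would be about 31.0, but projects are indivisible.
Atlas + Canopus: cost 7 + 15 = 22 ≤ 25, return 10 + 18 = 28.
Atlas + Rigel + Orion: cost 7 + 12 + 4 = 23 ≤ 25, return 10 + 8 + 4 = 22.
Orion + Canopus: cost 4 + 15 = 19 ≤ 25, return 4 + 18 = 22.
Best is Atlas and Canopus with total return 28.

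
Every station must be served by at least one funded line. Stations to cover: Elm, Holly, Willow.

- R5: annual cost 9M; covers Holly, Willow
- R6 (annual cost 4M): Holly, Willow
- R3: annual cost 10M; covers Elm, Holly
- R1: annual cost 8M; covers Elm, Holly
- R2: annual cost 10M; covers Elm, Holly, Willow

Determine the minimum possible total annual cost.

The greedy cost-per-new-station heuristic would pick R6 and R1 for 12, but a cheaper cover exists.
R2 alone covers Elm, Holly, Willow — every station.
Total annual cost: 10.
No cover costs less than 10.

10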